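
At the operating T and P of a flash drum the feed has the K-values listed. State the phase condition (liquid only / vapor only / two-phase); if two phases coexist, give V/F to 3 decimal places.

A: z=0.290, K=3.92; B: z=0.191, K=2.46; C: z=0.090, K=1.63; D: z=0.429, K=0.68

vapor only

ΣzᵢKᵢ = 2.045; Σzᵢ/Kᵢ = 0.838.
Since Σzᵢ/Kᵢ < 1 the mixture is above its dew point — single vapor phase.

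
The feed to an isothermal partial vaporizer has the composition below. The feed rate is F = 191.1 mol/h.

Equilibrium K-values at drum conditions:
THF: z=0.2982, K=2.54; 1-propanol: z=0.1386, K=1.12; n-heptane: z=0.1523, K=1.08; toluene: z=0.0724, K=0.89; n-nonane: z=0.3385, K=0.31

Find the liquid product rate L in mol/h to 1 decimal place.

Material balance + equilibrium reduce to Σ zᵢ(Kᵢ−1)/(1+ψ(Kᵢ−1)) = 0.
Feasibility: ΣzᵢKᵢ = 1.2465, Σzᵢ/Kᵢ = 1.5555 — both > 1, two phases present.
Iterate (Newton) starting at ψ = 0.64:
  ψ = 0.6400: g = -0.16853, g' = -0.6998 → ψ = 0.3992
  ψ = 0.3992: g = -0.01861, g' = -0.5819 → ψ = 0.3672
Converged at ψ = 0.3672.
Then V = ψ·F = 0.3672·191.1 = 70.2 mol/h and L = F − V = 120.9 mol/h.

L = 120.9 mol/h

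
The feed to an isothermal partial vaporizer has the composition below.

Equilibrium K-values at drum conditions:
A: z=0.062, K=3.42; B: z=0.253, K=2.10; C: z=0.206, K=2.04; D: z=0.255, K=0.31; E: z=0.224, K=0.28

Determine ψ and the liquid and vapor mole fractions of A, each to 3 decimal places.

ψ = 0.340, x_A = 0.034, y_A = 0.116

Newton iteration, ψ⁰ = 0.38:
  ψ = 0.380: g = -0.0325, g' = -0.808 → ψ = 0.340
Converged at ψ = 0.340.
Compositions from xᵢ = zᵢ/(1+ψ(Kᵢ−1)), yᵢ = Kᵢxᵢ:
  A: x = 0.034, y = 0.116
  B: x = 0.184, y = 0.387
  C: x = 0.152, y = 0.311
  D: x = 0.333, y = 0.103
  E: x = 0.297, y = 0.083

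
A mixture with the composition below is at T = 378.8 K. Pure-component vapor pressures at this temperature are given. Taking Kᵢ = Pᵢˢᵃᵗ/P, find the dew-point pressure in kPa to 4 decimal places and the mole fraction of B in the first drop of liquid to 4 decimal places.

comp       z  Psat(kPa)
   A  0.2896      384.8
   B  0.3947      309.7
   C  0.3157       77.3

At the dew point ψ → 1, so Σzᵢ/Kᵢ = 1 with Kᵢ = Pᵢˢᵃᵗ/P ⇒ 1/P = Σzᵢ/Pᵢˢᵃᵗ.
1/P = 0.2896/384.8 + 0.3947/309.7 + 0.3157/77.3 = 0.0061111 ⇒ P = 163.6354 kPa
xᵢ = zᵢP/Pᵢˢᵃᵗ ⇒ x_B = 0.3947·163.6354/309.7 = 0.2085

Pdew = 163.6354 kPa, x_B = 0.2085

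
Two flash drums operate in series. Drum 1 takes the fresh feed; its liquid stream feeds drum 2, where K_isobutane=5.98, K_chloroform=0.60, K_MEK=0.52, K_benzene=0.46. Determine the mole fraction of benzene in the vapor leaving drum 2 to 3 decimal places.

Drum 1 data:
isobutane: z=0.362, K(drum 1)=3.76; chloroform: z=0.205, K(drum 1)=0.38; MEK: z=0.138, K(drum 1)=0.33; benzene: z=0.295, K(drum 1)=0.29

Drum 1:
Material balance + equilibrium reduce to Σ zᵢ(Kᵢ−1)/(1+ψ₁(Kᵢ−1)) = 0.
g(0) = ΣzᵢKᵢ − 1 = 0.570 and g(1) = 1 − Σzᵢ/Kᵢ = -1.071, so a root lies in (0, 1).
Iterate (Newton) starting at ψ₁ = 0.5:
  ψ₁ = 0.500: g = -0.2282, g' = -1.150 → ψ₁ = 0.302
  ψ₁ = 0.302: g = 0.0066, g' = -1.279 → ψ₁ = 0.307
Converged at ψ₁ = 0.307.
Drum-1 compositions:
  isobutane: x = 0.196, y = 0.737
  chloroform: x = 0.253, y = 0.096
  MEK: x = 0.174, y = 0.057
  benzene: x = 0.377, y = 0.109
Drum-2 feed = drum-1 liquid: z₂ = (0.1960, 0.2531, 0.1737, 0.3771).
Drum 2:
Rachford–Rice: g(ψ₂) = Σ zᵢ(Kᵢ−1)/(1+ψ₂(Kᵢ−1)) = 0.
g(0) = ΣzᵢKᵢ − 1 = 0.588 and g(1) = 1 − Σzᵢ/Kᵢ = -0.609, so a root lies in (0, 1).
Iterate (Newton) starting at ψ₂ = 0.69:
  ψ₂ = 0.690: g = -0.3690, g' = -0.693 → ψ₂ = 0.158
  ψ₂ = 0.158: g = 0.1261, g' = -1.750 → ψ₂ = 0.230
  ψ₂ = 0.230: g = 0.0177, g' = -1.301 → ψ₂ = 0.243
  ψ₂ = 0.243: g = 0.0004, g' = -1.241 → ψ₂ = 0.244
Converged at ψ₂ = 0.244.
  isobutane: x = 0.089, y = 0.530
  chloroform: x = 0.280, y = 0.168
  MEK: x = 0.197, y = 0.102
  benzene: x = 0.434, y = 0.200

y_benzene (drum 2) = 0.200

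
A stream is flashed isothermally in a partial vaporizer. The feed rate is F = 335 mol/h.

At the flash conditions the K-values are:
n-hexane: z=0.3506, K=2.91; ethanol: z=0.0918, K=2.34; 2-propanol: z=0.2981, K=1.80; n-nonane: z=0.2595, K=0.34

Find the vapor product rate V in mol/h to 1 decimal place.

Iterate (Newton) starting at β = 0.5:
  β = 0.5000: g = 0.33091, g' = -0.7429 → β = 0.9454
  β = 0.9454: g = -0.02677, g' = -1.0559 → β = 0.9201
  β = 0.9201: g = -0.00076, g' = -0.9974 → β = 0.9193
Converged at β = 0.9193.
Then V = β·F = 0.9193·335 = 308.0 mol/h and L = F − V = 27.0 mol/h.

V = 308.0 mol/h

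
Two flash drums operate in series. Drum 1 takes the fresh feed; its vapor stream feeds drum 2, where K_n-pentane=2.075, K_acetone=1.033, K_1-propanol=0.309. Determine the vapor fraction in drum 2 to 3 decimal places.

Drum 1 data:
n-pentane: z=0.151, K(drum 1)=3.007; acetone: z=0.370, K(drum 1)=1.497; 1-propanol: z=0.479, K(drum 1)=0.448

Drum 1:
Material balance + equilibrium reduce to Σ zᵢ(Kᵢ−1)/(1+ψ₁(Kᵢ−1)) = 0.
Check two-phase: ΣzᵢKᵢ = 1.223 > 1 and Σzᵢ/Kᵢ = 1.367 > 1, so g(0) = 0.223 > 0 and g(1) = -0.367 < 0.
Newton–Raphson from ψ₁ = 0.63:
  ψ₁ = 0.630: g = -0.1315, g' = -0.515 → ψ₁ = 0.374
  ψ₁ = 0.374: g = -0.0053, g' = -0.495 → ψ₁ = 0.364
Converged at ψ₁ = 0.364.
Drum-1 compositions:
  n-pentane: x = 0.087, y = 0.262
  acetone: x = 0.313, y = 0.469
  1-propanol: x = 0.599, y = 0.269
Drum-2 feed = drum-1 vapor: z₂ = (0.2624, 0.4691, 0.2685).
Drum 2:
Rachford–Rice: g(ψ₂) = Σ zᵢ(Kᵢ−1)/(1+ψ₂(Kᵢ−1)) = 0.
Feasibility: ΣzᵢKᵢ = 1.112, Σzᵢ/Kᵢ = 1.450 — both > 1, two phases present.
Iterate (Newton) starting at ψ₂ = 0.5:
  ψ₂ = 0.500: g = -0.0848, g' = -0.428 → ψ₂ = 0.302
  ψ₂ = 0.302: g = -0.0062, g' = -0.378 → ψ₂ = 0.286
Converged at ψ₂ = 0.286.
  n-pentane: x = 0.201, y = 0.417
  acetone: x = 0.465, y = 0.480
  1-propanol: x = 0.335, y = 0.103

V/F (drum 2) = 0.286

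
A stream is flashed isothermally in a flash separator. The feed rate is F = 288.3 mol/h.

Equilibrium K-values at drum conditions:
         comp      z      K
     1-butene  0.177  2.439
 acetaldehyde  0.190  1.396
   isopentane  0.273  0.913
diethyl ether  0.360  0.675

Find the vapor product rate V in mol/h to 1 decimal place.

V = 216.9 mol/h

Newton–Raphson from β = 0.34:
  β = 0.340: g = 0.0813, g' = -0.239 → β = 0.681
  β = 0.681: g = 0.0124, g' = -0.177 → β = 0.751
  β = 0.751: g = 0.0002, g' = -0.171 → β = 0.752
Converged at β = 0.752.
Then V = β·F = 0.7523·288.3 = 216.9 mol/h and L = F − V = 71.4 mol/h.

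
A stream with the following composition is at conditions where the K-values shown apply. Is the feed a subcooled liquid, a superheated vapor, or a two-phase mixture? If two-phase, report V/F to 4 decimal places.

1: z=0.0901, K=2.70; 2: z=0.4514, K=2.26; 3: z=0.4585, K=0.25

ΣzᵢKᵢ = 1.3781; Σzᵢ/Kᵢ = 2.0671.
Both exceed 1, so a two-phase solution exists.
Material balance + equilibrium reduce to Σ zᵢ(Kᵢ−1)/(1+ψ(Kᵢ−1)) = 0.
Newton–Raphson from ψ = 0.44:
  ψ = 0.4400: g = -0.05971, g' = -0.9564 → ψ = 0.3776
  ψ = 0.3776: g = -0.00101, g' = -0.9276 → ψ = 0.3765
Converged at ψ = 0.3765.

two-phase, V/F = 0.3765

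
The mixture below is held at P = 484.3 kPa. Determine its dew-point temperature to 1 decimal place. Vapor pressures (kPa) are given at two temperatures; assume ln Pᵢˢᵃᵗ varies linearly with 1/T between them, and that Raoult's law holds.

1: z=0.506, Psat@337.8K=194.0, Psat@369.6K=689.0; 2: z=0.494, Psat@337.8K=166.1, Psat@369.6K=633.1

T = 361.5 K

Dew-point temperature: Σzᵢ·P/Pᵢˢᵃᵗ(T) = 1. Interpolate ln Pᵢˢᵃᵗ = aᵢ + bᵢ/T.
  T = 337.8 K: ΣzᵢP/Pᵢˢᵃᵗ = 2.7035
  T = 369.6 K: ΣzᵢP/Pᵢˢᵃᵗ = 0.7336
  T = 353.7 K: ΣzᵢP/Pᵢˢᵃᵗ = 1.3674
  T = 361.6 K: ΣzᵢP/Pᵢˢᵃᵗ = 0.9966
  T = 357.6 K: ΣzᵢP/Pᵢˢᵃᵗ = 1.1676
  T = 359.6 K: ΣzᵢP/Pᵢˢᵃᵗ = 1.0783
Interpolating between 359.6 K and 361.6 K gives T ≈ 361.5 K.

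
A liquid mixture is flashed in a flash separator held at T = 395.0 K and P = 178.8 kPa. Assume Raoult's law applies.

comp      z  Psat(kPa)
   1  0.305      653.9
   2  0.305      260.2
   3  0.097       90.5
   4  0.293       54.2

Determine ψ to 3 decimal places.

ψ = 0.603

Raoult's law: Kᵢ = Pᵢˢᵃᵗ/P = Pᵢˢᵃᵗ/178.8.
  K_1 = 653.9/178.8 = 3.65716, K_2 = 260.2/178.8 = 1.45526, K_3 = 90.5/178.8 = 0.50615, K_4 = 54.2/178.8 = 0.30313
Let ψ = V/F and solve Σ zᵢ(Kᵢ−1)/(1+ψ(Kᵢ−1)) = 0.
Feasibility: ΣzᵢKᵢ = 1.697, Σzᵢ/Kᵢ = 1.451 — both > 1, two phases present.
Iterate (Newton) starting at ψ = 0.69:
  ψ = 0.690: g = -0.0743, g' = -0.887 → ψ = 0.606
  ψ = 0.606: g = -0.0027, g' = -0.830 → ψ = 0.603
Converged at ψ = 0.603.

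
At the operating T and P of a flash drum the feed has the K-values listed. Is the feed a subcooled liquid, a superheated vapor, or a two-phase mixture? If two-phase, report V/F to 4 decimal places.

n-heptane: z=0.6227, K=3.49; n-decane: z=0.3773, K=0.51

superheated vapor

ΣzᵢKᵢ = 2.3656; Σzᵢ/Kᵢ = 0.9182.
Since Σzᵢ/Kᵢ < 1 the mixture is above its dew point — single vapor phase.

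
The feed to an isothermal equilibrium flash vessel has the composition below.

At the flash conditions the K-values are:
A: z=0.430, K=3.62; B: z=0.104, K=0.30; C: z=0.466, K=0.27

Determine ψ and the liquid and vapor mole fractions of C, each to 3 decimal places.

ψ = 0.376, x_C = 0.642, y_C = 0.173

Rachford–Rice: g(ψ) = Σ zᵢ(Kᵢ−1)/(1+ψ(Kᵢ−1)) = 0.
g(0) = ΣzᵢKᵢ − 1 = 0.714 and g(1) = 1 − Σzᵢ/Kᵢ = -1.191, so a root lies in (0, 1).
Iterate (Newton) starting at ψ = 0.52:
  ψ = 0.520: g = -0.1859, g' = -1.300 → ψ = 0.377
  ψ = 0.377: g = -0.0015, g' = -1.314 → ψ = 0.376
Converged at ψ = 0.376.
Compositions from xᵢ = zᵢ/(1+ψ(Kᵢ−1)), yᵢ = Kᵢxᵢ:
  A: x = 0.217, y = 0.784
  B: x = 0.141, y = 0.042
  C: x = 0.642, y = 0.173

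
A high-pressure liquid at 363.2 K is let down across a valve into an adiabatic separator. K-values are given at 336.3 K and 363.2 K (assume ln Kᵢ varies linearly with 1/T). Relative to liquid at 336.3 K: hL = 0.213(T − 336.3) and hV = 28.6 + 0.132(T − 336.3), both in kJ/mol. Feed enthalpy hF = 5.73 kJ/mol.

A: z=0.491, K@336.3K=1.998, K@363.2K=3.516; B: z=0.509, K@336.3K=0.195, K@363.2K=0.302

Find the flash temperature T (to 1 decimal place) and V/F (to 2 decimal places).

Adiabatic flash: solve Rachford–Rice at each trial T, then check hF = ψ·hV(T) + (1−ψ)·hL(T).
  T = 336.3 K: K = (1.998, 0.195), RR gives ψ = 0.100, H_out = 2.858 kJ/mol
  T = 363.2 K: K = (3.516, 0.302), RR gives ψ = 0.501, H_out = 18.970 kJ/mol
  T = 349.8 K: K = (2.682, 0.245), RR gives ψ = 0.348, H_out = 12.439 kJ/mol
  T = 343.1 K: K = (2.324, 0.219), RR gives ψ = 0.244, H_out = 8.306 kJ/mol
  T = 339.7 K: K = (2.157, 0.207), RR gives ψ = 0.179, H_out = 5.794 kJ/mol
  T = 338.0 K: K = (2.076, 0.201), RR gives ψ = 0.141, H_out = 4.388 kJ/mol
Linear interpolation between T = 338.0 (H_out = 4.388) and T = 339.7 (H_out = 5.794) on hF = 5.73 gives T ≈ 339.6 K, at which ψ = 0.18.

T = 339.6 K, V/F = 0.18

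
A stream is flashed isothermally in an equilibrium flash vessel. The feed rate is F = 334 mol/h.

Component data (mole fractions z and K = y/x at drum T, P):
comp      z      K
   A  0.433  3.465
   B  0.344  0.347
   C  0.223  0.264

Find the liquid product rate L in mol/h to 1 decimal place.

Material balance + equilibrium reduce to Σ zᵢ(Kᵢ−1)/(1+ψ(Kᵢ−1)) = 0.
g(0) = ΣzᵢKᵢ − 1 = 0.679 and g(1) = 1 − Σzᵢ/Kᵢ = -0.961, so a root lies in (0, 1).
Newton–Raphson from ψ = 0.39:
  ψ = 0.390: g = 0.0126, g' = -1.186 → ψ = 0.401
Converged at ψ = 0.401.
Then V = ψ·F = 0.4007·334 = 133.8 mol/h and L = F − V = 200.2 mol/h.

L = 200.2 mol/h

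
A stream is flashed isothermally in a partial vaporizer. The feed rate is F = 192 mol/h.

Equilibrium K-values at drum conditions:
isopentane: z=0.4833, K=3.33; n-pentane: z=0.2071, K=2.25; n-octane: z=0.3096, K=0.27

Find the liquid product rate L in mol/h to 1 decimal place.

L = 41.4 mol/h

Let ψ = V/F and solve Σ zᵢ(Kᵢ−1)/(1+ψ(Kᵢ−1)) = 0.
Check two-phase: ΣzᵢKᵢ = 2.1590 > 1 and Σzᵢ/Kᵢ = 1.3838 > 1, so g(0) = 1.1590 > 0 and g(1) = -0.3838 < 0.
Newton–Raphson from ψ = 0.35:
  ψ = 0.3500: g = 0.49678, g' = -1.2503 → ψ = 0.7473
  ψ = 0.7473: g = 0.04731, g' = -1.2345 → ψ = 0.7857
  ψ = 0.7857: g = -0.00151, g' = -1.3170 → ψ = 0.7845
Converged at ψ = 0.7845.
Then V = ψ·F = 0.7845·192 = 150.6 mol/h and L = F − V = 41.4 mol/h.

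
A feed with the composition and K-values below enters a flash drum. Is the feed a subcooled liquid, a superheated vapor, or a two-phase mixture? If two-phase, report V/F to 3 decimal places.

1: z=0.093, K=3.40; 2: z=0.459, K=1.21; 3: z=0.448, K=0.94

ΣzᵢKᵢ = 1.293; Σzᵢ/Kᵢ = 0.883.
Since Σzᵢ/Kᵢ < 1 the mixture is above its dew point — single vapor phase.

superheated vapor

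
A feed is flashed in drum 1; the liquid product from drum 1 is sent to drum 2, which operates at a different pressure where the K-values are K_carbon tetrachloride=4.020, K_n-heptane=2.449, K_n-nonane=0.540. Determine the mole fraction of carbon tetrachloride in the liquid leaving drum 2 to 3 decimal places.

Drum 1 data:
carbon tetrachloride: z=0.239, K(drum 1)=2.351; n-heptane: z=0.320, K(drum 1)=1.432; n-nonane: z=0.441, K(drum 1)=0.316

Drum 1:
Newton–Raphson from ψ₁ = 0.52:
  ψ₁ = 0.520: g = -0.1656, g' = -0.687 → ψ₁ = 0.279
  ψ₁ = 0.279: g = -0.0149, g' = -0.593 → ψ₁ = 0.254
Converged at ψ₁ = 0.254.
Drum-1 compositions:
  carbon tetrachloride: x = 0.178, y = 0.418
  n-heptane: x = 0.288, y = 0.413
  n-nonane: x = 0.534, y = 0.169
Drum-2 feed = drum-1 liquid: z₂ = (0.1780, 0.2884, 0.5337).
Drum 2:
Let ψ₂ = V/F and solve Σ zᵢ(Kᵢ−1)/(1+ψ₂(Kᵢ−1)) = 0.
g(0) = ΣzᵢKᵢ − 1 = 0.710 and g(1) = 1 − Σzᵢ/Kᵢ = -0.150, so a root lies in (0, 1).
Newton iteration, ψ₂⁰ = 0.6:
  ψ₂ = 0.600: g = 0.0756, g' = -0.594 → ψ₂ = 0.727
  ψ₂ = 0.727: g = 0.0027, g' = -0.557 → ψ₂ = 0.732
Converged at ψ₂ = 0.732.
  carbon tetrachloride: x = 0.055, y = 0.223
  n-heptane: x = 0.140, y = 0.343
  n-nonane: x = 0.805, y = 0.435

x_carbon tetrachloride (drum 2) = 0.055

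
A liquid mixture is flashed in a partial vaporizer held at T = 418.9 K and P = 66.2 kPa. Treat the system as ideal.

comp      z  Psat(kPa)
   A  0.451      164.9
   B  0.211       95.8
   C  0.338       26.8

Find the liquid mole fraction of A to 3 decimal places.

x_A = 0.207

Raoult's law: Kᵢ = Pᵢˢᵃᵗ/P = Pᵢˢᵃᵗ/66.2.
  K_A = 164.9/66.2 = 2.49094, K_B = 95.8/66.2 = 1.44713, K_C = 26.8/66.2 = 0.40483
Newton–Raphson from V/F = 0.5:
  V/F = 0.500: g = 0.1759, g' = -0.600 → V/F = 0.793
  V/F = 0.793: g = -0.0034, g' = -0.663 → V/F = 0.788
Converged at V/F = 0.788.
Compositions from xᵢ = zᵢ/(1+V/F(Kᵢ−1)), yᵢ = Kᵢxᵢ:
  A: x = 0.207, y = 0.516
  B: x = 0.156, y = 0.226
  C: x = 0.637, y = 0.258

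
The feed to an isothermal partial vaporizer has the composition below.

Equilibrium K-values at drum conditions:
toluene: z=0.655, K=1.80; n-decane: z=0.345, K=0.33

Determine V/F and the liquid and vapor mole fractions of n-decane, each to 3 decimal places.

V/F = 0.546, x_n-decane = 0.544, y_n-decane = 0.180

Rachford–Rice: g(V/F) = Σ zᵢ(Kᵢ−1)/(1+V/F(Kᵢ−1)) = 0.
Feasibility: ΣzᵢKᵢ = 1.293, Σzᵢ/Kᵢ = 1.409 — both > 1, two phases present.
Newton–Raphson from V/F = 0.6:
  V/F = 0.600: g = -0.0325, g' = -0.624 → V/F = 0.548
  V/F = 0.548: g = -0.0010, g' = -0.589 → V/F = 0.546
Converged at V/F = 0.546.
Compositions from xᵢ = zᵢ/(1+V/F(Kᵢ−1)), yᵢ = Kᵢxᵢ:
  toluene: x = 0.456, y = 0.820
  n-decane: x = 0.544, y = 0.180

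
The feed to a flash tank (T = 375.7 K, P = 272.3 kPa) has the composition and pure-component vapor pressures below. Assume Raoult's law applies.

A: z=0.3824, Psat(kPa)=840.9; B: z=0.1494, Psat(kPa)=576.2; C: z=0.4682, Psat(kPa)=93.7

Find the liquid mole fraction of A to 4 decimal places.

x_A = 0.1790

Raoult's law: Kᵢ = Pᵢˢᵃᵗ/P = Pᵢˢᵃᵗ/272.3.
  K_A = 840.9/272.3 = 3.088138, K_B = 576.2/272.3 = 2.116048, K_C = 93.7/272.3 = 0.344106
Material balance + equilibrium reduce to Σ zᵢ(Kᵢ−1)/(1+V/F(Kᵢ−1)) = 0.
g(0) = ΣzᵢKᵢ − 1 = 0.6582 and g(1) = 1 − Σzᵢ/Kᵢ = -0.5551, so a root lies in (0, 1).
Newton–Raphson from V/F = 0.5:
  V/F = 0.5000: g = 0.04072, g' = -0.9217 → V/F = 0.5442
Converged at V/F = 0.5442.
Compositions from xᵢ = zᵢ/(1+V/F(Kᵢ−1)), yᵢ = Kᵢxᵢ:
  A: x = 0.1790, y = 0.5528
  B: x = 0.0930, y = 0.1967
  C: x = 0.7280, y = 0.2505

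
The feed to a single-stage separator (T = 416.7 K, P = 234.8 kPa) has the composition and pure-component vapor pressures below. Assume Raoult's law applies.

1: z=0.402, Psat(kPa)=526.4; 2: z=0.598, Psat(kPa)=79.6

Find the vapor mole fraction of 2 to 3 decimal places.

y_2 = 0.221

Raoult's law: Kᵢ = Pᵢˢᵃᵗ/P = Pᵢˢᵃᵗ/234.8.
  K_1 = 526.4/234.8 = 2.24191, K_2 = 79.6/234.8 = 0.33901
Material balance + equilibrium reduce to Σ zᵢ(Kᵢ−1)/(1+V/F(Kᵢ−1)) = 0.
g(0) = ΣzᵢKᵢ − 1 = 0.104 and g(1) = 1 − Σzᵢ/Kᵢ = -0.943, so a root lies in (0, 1).
Binary case is linear: z₁(K₁−1)(1+V/F(K₂−1)) + z₂(K₂−1)(1+V/F(K₁−1)) = 0
⇒ V/F = [z₁(K₁−1)+z₂(K₂−1)] / [−(K₁−1)(K₂−1)] = 0.1040/0.8209 = 0.127
Compositions from xᵢ = zᵢ/(1+V/F(Kᵢ−1)), yᵢ = Kᵢxᵢ:
  1: x = 0.347, y = 0.779
  2: x = 0.653, y = 0.221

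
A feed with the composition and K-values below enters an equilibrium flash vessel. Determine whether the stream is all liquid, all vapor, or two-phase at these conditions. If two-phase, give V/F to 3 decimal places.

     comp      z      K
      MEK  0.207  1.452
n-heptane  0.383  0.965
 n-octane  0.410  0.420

all liquid

ΣzᵢKᵢ = 0.842; Σzᵢ/Kᵢ = 1.516.
Since ΣzᵢKᵢ < 1 the mixture is below its bubble point — single liquid phase.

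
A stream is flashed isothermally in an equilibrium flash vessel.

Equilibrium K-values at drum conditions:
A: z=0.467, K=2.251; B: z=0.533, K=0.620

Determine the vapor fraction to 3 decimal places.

Rachford–Rice: g(ψ) = Σ zᵢ(Kᵢ−1)/(1+ψ(Kᵢ−1)) = 0.
Check two-phase: ΣzᵢKᵢ = 1.382 > 1 and Σzᵢ/Kᵢ = 1.067 > 1, so g(0) = 0.382 > 0 and g(1) = -0.067 < 0.
Binary case is linear: z₁(K₁−1)(1+ψ(K₂−1)) + z₂(K₂−1)(1+ψ(K₁−1)) = 0
⇒ ψ = [z₁(K₁−1)+z₂(K₂−1)] / [−(K₁−1)(K₂−1)] = 0.3817/0.4754 = 0.803

ψ = 0.803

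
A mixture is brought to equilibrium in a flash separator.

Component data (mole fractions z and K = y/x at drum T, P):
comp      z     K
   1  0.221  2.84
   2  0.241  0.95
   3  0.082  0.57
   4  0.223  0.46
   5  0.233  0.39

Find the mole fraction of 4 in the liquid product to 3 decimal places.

x_4 = 0.239

Material balance + equilibrium reduce to Σ zᵢ(Kᵢ−1)/(1+ψ(Kᵢ−1)) = 0.
Feasibility: ΣzᵢKᵢ = 1.097, Σzᵢ/Kᵢ = 1.558 — both > 1, two phases present.
Newton–Raphson from ψ = 0.48:
  ψ = 0.480: g = -0.2044, g' = -0.528 → ψ = 0.093
  ψ = 0.093: g = 0.0212, g' = -0.733 → ψ = 0.122
Converged at ψ = 0.122.
Compositions from xᵢ = zᵢ/(1+ψ(Kᵢ−1)), yᵢ = Kᵢxᵢ:
  1: x = 0.180, y = 0.512
  2: x = 0.242, y = 0.230
  3: x = 0.087, y = 0.049
  4: x = 0.239, y = 0.110
  5: x = 0.252, y = 0.098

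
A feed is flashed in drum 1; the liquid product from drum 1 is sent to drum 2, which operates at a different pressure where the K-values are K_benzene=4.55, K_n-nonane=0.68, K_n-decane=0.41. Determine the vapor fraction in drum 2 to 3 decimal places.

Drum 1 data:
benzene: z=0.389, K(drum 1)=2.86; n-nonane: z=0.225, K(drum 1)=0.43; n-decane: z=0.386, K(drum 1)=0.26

V/F (drum 2) = 0.329

Drum 1:
Rachford–Rice: g(ψ₁) = Σ zᵢ(Kᵢ−1)/(1+ψ₁(Kᵢ−1)) = 0.
g(0) = ΣzᵢKᵢ − 1 = 0.310 and g(1) = 1 − Σzᵢ/Kᵢ = -1.144, so a root lies in (0, 1).
Newton–Raphson from ψ₁ = 0.5:
  ψ₁ = 0.500: g = -0.2579, g' = -1.037 → ψ₁ = 0.251
  ψ₁ = 0.251: g = -0.0075, g' = -1.044 → ψ₁ = 0.244
Converged at ψ₁ = 0.244.
Drum-1 compositions:
  benzene: x = 0.268, y = 0.765
  n-nonane: x = 0.261, y = 0.112
  n-decane: x = 0.471, y = 0.122
Drum-2 feed = drum-1 liquid: z₂ = (0.2675, 0.2614, 0.4711).
Drum 2:
Rachford–Rice: g(ψ₂) = Σ zᵢ(Kᵢ−1)/(1+ψ₂(Kᵢ−1)) = 0.
Feasibility: ΣzᵢKᵢ = 1.588, Σzᵢ/Kᵢ = 1.592 — both > 1, two phases present.
Newton iteration, ψ₂⁰ = 0.52:
  ψ₂ = 0.520: g = -0.1676, g' = -0.796 → ψ₂ = 0.309
  ψ₂ = 0.309: g = 0.0197, g' = -1.044 → ψ₂ = 0.328
  ψ₂ = 0.328: g = 0.0004, g' = -1.005 → ψ₂ = 0.329
Converged at ψ₂ = 0.329.
  benzene: x = 0.123, y = 0.562
  n-nonane: x = 0.292, y = 0.199
  n-decane: x = 0.584, y = 0.240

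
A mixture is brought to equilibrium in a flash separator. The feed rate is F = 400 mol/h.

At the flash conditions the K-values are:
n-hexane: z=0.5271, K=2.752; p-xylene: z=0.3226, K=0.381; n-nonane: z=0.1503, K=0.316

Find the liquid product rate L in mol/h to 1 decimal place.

L = 178.8 mol/h

Material balance + equilibrium reduce to Σ zᵢ(Kᵢ−1)/(1+ψ(Kᵢ−1)) = 0.
g(0) = ΣzᵢKᵢ − 1 = 0.6210 and g(1) = 1 − Σzᵢ/Kᵢ = -0.5139, so a root lies in (0, 1).
Newton iteration, ψ⁰ = 0.47:
  ψ = 0.4700: g = 0.07331, g' = -0.8852 → ψ = 0.5528
  ψ = 0.5528: g = 0.00023, g' = -0.8850 → ψ = 0.5531
Converged at ψ = 0.5531.
Then V = ψ·F = 0.5531·400 = 221.2 mol/h and L = F − V = 178.8 mol/h.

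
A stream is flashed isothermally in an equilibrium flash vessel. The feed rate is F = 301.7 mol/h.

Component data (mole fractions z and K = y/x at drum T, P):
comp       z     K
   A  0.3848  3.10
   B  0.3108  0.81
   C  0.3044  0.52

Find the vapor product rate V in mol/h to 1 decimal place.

Let ψ = V/F and solve Σ zᵢ(Kᵢ−1)/(1+ψ(Kᵢ−1)) = 0.
g(0) = ΣzᵢKᵢ − 1 = 0.6029 and g(1) = 1 − Σzᵢ/Kᵢ = -0.0932, so a root lies in (0, 1).
Iterate (Newton) starting at ψ = 0.5:
  ψ = 0.5000: g = 0.13668, g' = -0.5389 → ψ = 0.7536
  ψ = 0.7536: g = 0.01505, g' = -0.4419 → ψ = 0.7877
  ψ = 0.7877: g = 0.00008, g' = -0.4377 → ψ = 0.7879
Converged at ψ = 0.7879.
Then V = ψ·F = 0.7879·301.7 = 237.7 mol/h and L = F − V = 64.0 mol/h.

V = 237.7 mol/h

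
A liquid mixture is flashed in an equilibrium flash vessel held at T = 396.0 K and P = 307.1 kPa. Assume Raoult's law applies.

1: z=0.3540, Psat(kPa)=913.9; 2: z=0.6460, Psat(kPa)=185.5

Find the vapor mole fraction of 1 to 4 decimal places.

Raoult's law: Kᵢ = Pᵢˢᵃᵗ/P = Pᵢˢᵃᵗ/307.1.
  K_1 = 913.9/307.1 = 2.975904, K_2 = 185.5/307.1 = 0.604038
Material balance + equilibrium reduce to Σ zᵢ(Kᵢ−1)/(1+β(Kᵢ−1)) = 0.
Feasibility: ΣzᵢKᵢ = 1.4437, Σzᵢ/Kᵢ = 1.1884 — both > 1, two phases present.
Binary case is linear: z₁(K₁−1)(1+β(K₂−1)) + z₂(K₂−1)(1+β(K₁−1)) = 0
⇒ β = [z₁(K₁−1)+z₂(K₂−1)] / [−(K₁−1)(K₂−1)] = 0.44368/0.78238 = 0.5671
Compositions from xᵢ = zᵢ/(1+β(Kᵢ−1)), yᵢ = Kᵢxᵢ:
  1: x = 0.1669, y = 0.4968
  2: x = 0.8331, y = 0.5032

y_1 = 0.4968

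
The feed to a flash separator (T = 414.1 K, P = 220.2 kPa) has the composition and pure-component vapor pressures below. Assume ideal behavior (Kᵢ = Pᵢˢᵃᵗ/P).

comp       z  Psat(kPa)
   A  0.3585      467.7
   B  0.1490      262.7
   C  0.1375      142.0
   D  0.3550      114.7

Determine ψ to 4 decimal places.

ψ = 0.5033

Raoult's law: Kᵢ = Pᵢˢᵃᵗ/P = Pᵢˢᵃᵗ/220.2.
  K_A = 467.7/220.2 = 2.123978, K_B = 262.7/220.2 = 1.193006, K_C = 142.0/220.2 = 0.644868, K_D = 114.7/220.2 = 0.520890
Newton iteration, ψ⁰ = 0.5:
  ψ = 0.5000: g = 0.00116, g' = -0.3568 → ψ = 0.5033
Converged at ψ = 0.5033.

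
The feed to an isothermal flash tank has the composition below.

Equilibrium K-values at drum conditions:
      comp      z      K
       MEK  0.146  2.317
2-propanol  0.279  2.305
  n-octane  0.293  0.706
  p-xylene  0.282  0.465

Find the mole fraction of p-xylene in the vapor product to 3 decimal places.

Let ψ = V/F and solve Σ zᵢ(Kᵢ−1)/(1+ψ(Kᵢ−1)) = 0.
Check two-phase: ΣzᵢKᵢ = 1.319 > 1 and Σzᵢ/Kᵢ = 1.206 > 1, so g(0) = 0.319 > 0 and g(1) = -0.206 < 0.
Newton iteration, ψ⁰ = 0.36:
  ψ = 0.360: g = 0.0950, g' = -0.492 → ψ = 0.553
  ψ = 0.553: g = 0.0056, g' = -0.444 → ψ = 0.566
Converged at ψ = 0.566.
Compositions from xᵢ = zᵢ/(1+ψ(Kᵢ−1)), yᵢ = Kᵢxᵢ:
  MEK: x = 0.084, y = 0.194
  2-propanol: x = 0.161, y = 0.370
  n-octane: x = 0.351, y = 0.248
  p-xylene: x = 0.404, y = 0.188

y_p-xylene = 0.188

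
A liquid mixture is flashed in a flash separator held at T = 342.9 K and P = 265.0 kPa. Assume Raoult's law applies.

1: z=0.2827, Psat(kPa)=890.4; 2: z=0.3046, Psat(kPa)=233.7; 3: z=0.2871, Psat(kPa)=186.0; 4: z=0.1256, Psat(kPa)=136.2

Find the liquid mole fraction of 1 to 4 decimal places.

Raoult's law: Kᵢ = Pᵢˢᵃᵗ/P = Pᵢˢᵃᵗ/265.0.
  K_1 = 890.4/265.0 = 3.360000, K_2 = 233.7/265.0 = 0.881887, K_3 = 186.0/265.0 = 0.701887, K_4 = 136.2/265.0 = 0.513962
Material balance + equilibrium reduce to Σ zᵢ(Kᵢ−1)/(1+ψ(Kᵢ−1)) = 0.
Feasibility: ΣzᵢKᵢ = 1.4846, Σzᵢ/Kᵢ = 1.0829 — both > 1, two phases present.
Newton iteration, ψ⁰ = 0.4:
  ψ = 0.4000: g = 0.13248, g' = -0.4999 → ψ = 0.6650
  ψ = 0.6650: g = 0.02367, g' = -0.3480 → ψ = 0.7330
  ψ = 0.7330: g = 0.00065, g' = -0.3298 → ψ = 0.7350
Converged at ψ = 0.7350.
Compositions from xᵢ = zᵢ/(1+ψ(Kᵢ−1)), yᵢ = Kᵢxᵢ:
  1: x = 0.1034, y = 0.3474
  2: x = 0.3336, y = 0.2942
  3: x = 0.3677, y = 0.2581
  4: x = 0.1954, y = 0.1004

x_1 = 0.1034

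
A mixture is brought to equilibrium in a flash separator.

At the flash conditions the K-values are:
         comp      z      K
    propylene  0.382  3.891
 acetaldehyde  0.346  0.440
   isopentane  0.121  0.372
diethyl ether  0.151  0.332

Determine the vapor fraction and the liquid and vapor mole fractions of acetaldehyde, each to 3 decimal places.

ψ = 0.422, x_acetaldehyde = 0.453, y_acetaldehyde = 0.199

Let ψ = V/F and solve Σ zᵢ(Kᵢ−1)/(1+ψ(Kᵢ−1)) = 0.
Feasibility: ΣzᵢKᵢ = 1.734, Σzᵢ/Kᵢ = 1.665 — both > 1, two phases present.
Newton iteration, ψ⁰ = 0.5:
  ψ = 0.500: g = -0.0797, g' = -0.996 → ψ = 0.420
  ψ = 0.420: g = 0.0020, g' = -1.055 → ψ = 0.422
Converged at ψ = 0.422.
Compositions from xᵢ = zᵢ/(1+ψ(Kᵢ−1)), yᵢ = Kᵢxᵢ:
  propylene: x = 0.172, y = 0.670
  acetaldehyde: x = 0.453, y = 0.199
  isopentane: x = 0.165, y = 0.061
  diethyl ether: x = 0.210, y = 0.070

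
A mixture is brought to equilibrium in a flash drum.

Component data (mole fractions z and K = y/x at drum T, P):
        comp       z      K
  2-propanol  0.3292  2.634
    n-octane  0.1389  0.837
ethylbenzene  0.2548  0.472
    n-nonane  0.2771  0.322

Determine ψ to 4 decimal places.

ψ = 0.2189

Rachford–Rice: g(ψ) = Σ zᵢ(Kᵢ−1)/(1+ψ(Kᵢ−1)) = 0.
Feasibility: ΣzᵢKᵢ = 1.1929, Σzᵢ/Kᵢ = 1.6913 — both > 1, two phases present.
Iterate (Newton) starting at ψ = 0.5:
  ψ = 0.5000: g = -0.19562, g' = -0.6933 → ψ = 0.2178
  ψ = 0.2178: g = 0.00079, g' = -0.7481 → ψ = 0.2189
Converged at ψ = 0.2189.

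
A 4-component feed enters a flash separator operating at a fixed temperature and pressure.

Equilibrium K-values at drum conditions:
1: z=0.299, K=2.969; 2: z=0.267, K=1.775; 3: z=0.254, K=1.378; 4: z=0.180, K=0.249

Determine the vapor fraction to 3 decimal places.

Let ψ = V/F and solve Σ zᵢ(Kᵢ−1)/(1+ψ(Kᵢ−1)) = 0.
g(0) = ΣzᵢKᵢ − 1 = 0.756 and g(1) = 1 − Σzᵢ/Kᵢ = -0.158, so a root lies in (0, 1).
Iterate (Newton) starting at ψ = 0.43:
  ψ = 0.430: g = 0.3569, g' = -0.678 → ψ = 0.956
  ψ = 0.956: g = -0.0858, g' = -1.489 → ψ = 0.898
  ψ = 0.898: g = -0.0094, g' = -1.187 → ψ = 0.891
  ψ = 0.891: g = -0.0001, g' = -1.155 → ψ = 0.890
Converged at ψ = 0.890.

ψ = 0.890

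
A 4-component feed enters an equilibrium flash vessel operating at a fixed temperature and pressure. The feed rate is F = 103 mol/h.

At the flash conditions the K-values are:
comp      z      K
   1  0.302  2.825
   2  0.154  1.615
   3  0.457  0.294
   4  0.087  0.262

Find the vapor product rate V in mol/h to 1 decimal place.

V = 24.6 mol/h

Material balance + equilibrium reduce to Σ zᵢ(Kᵢ−1)/(1+β(Kᵢ−1)) = 0.
Feasibility: ΣzᵢKᵢ = 1.259, Σzᵢ/Kᵢ = 2.089 — both > 1, two phases present.
Newton iteration, β⁰ = 0.5:
  β = 0.500: g = -0.2398, g' = -0.972 → β = 0.253
  β = 0.253: g = -0.0131, g' = -0.923 → β = 0.239
Converged at β = 0.239.
Then V = β·F = 0.2393·103 = 24.6 mol/h and L = F − V = 78.4 mol/h.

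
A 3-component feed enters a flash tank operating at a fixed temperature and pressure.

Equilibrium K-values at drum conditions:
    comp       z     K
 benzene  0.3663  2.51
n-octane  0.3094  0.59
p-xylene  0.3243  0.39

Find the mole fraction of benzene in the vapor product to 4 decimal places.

y_benzene = 0.6390

Rachford–Rice: g(ψ) = Σ zᵢ(Kᵢ−1)/(1+ψ(Kᵢ−1)) = 0.
Check two-phase: ΣzᵢKᵢ = 1.2284 > 1 and Σzᵢ/Kᵢ = 1.5019 > 1, so g(0) = 0.2284 > 0 and g(1) = -0.5019 < 0.
Newton–Raphson from ψ = 0.5:
  ψ = 0.5000: g = -0.12904, g' = -0.6033 → ψ = 0.2861
  ψ = 0.2861: g = 0.00289, g' = -0.6511 → ψ = 0.2905
Converged at ψ = 0.2905.
Compositions from xᵢ = zᵢ/(1+ψ(Kᵢ−1)), yᵢ = Kᵢxᵢ:
  benzene: x = 0.2546, y = 0.6390
  n-octane: x = 0.3512, y = 0.2072
  p-xylene: x = 0.3942, y = 0.1537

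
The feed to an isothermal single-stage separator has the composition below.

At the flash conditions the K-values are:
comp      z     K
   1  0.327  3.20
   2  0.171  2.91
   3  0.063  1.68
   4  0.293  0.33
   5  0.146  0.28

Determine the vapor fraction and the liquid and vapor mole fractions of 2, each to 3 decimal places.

Let ψ = V/F and solve Σ zᵢ(Kᵢ−1)/(1+ψ(Kᵢ−1)) = 0.
Feasibility: ΣzᵢKᵢ = 1.787, Σzᵢ/Kᵢ = 1.608 — both > 1, two phases present.
Iterate (Newton) starting at ψ = 0.5:
  ψ = 0.500: g = 0.0822, g' = -1.021 → ψ = 0.580
Converged at ψ = 0.580.
Compositions from xᵢ = zᵢ/(1+ψ(Kᵢ−1)), yᵢ = Kᵢxᵢ:
  1: x = 0.144, y = 0.460
  2: x = 0.081, y = 0.236
  3: x = 0.045, y = 0.076
  4: x = 0.479, y = 0.158
  5: x = 0.251, y = 0.070

ψ = 0.580, x_2 = 0.081, y_2 = 0.236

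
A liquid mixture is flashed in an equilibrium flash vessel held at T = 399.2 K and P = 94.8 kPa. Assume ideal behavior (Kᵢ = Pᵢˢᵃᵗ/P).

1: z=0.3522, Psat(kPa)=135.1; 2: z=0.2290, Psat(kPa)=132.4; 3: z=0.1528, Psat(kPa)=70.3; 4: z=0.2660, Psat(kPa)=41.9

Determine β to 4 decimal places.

β = 0.2658

Raoult's law: Kᵢ = Pᵢˢᵃᵗ/P = Pᵢˢᵃᵗ/94.8.
  K_1 = 135.1/94.8 = 1.425105, K_2 = 132.4/94.8 = 1.396624, K_3 = 70.3/94.8 = 0.741561, K_4 = 41.9/94.8 = 0.441983
Material balance + equilibrium reduce to Σ zᵢ(Kᵢ−1)/(1+β(Kᵢ−1)) = 0.
Check two-phase: ΣzᵢKᵢ = 1.0526 > 1 and Σzᵢ/Kᵢ = 1.2190 > 1, so g(0) = 0.0526 > 0 and g(1) = -0.2190 < 0.
Iterate (Newton) starting at β = 0.51:
  β = 0.5100: g = -0.05437, g' = -0.2433 → β = 0.2865
  β = 0.2865: g = -0.00430, g' = -0.2089 → β = 0.2659
  β = 0.2659: g = -0.00002, g' = -0.2068 → β = 0.2658
Converged at β = 0.2658.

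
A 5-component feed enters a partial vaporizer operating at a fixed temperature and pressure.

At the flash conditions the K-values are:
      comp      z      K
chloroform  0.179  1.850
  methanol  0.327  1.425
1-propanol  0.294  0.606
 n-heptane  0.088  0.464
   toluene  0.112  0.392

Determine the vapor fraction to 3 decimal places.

ψ = 0.207

Rachford–Rice: g(ψ) = Σ zᵢ(Kᵢ−1)/(1+ψ(Kᵢ−1)) = 0.
Check two-phase: ΣzᵢKᵢ = 1.060 > 1 and Σzᵢ/Kᵢ = 1.287 > 1, so g(0) = 0.060 > 0 and g(1) = -0.287 < 0.
Newton iteration, ψ⁰ = 0.31:
  ψ = 0.310: g = -0.0292, g' = -0.286 → ψ = 0.208
  ψ = 0.208: g = -0.0002, g' = -0.284 → ψ = 0.207
Converged at ψ = 0.207.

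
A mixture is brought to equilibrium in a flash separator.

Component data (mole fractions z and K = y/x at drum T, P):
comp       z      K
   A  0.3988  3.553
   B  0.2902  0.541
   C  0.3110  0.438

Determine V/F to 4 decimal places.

Material balance + equilibrium reduce to Σ zᵢ(Kᵢ−1)/(1+V/F(Kᵢ−1)) = 0.
g(0) = ΣzᵢKᵢ − 1 = 0.7102 and g(1) = 1 − Σzᵢ/Kᵢ = -0.3587, so a root lies in (0, 1).
Newton–Raphson from V/F = 0.5:
  V/F = 0.5000: g = 0.03127, g' = -0.7946 → V/F = 0.5394
  V/F = 0.5394: g = 0.00050, g' = -0.7703 → V/F = 0.5400
Converged at V/F = 0.5400.

V/F = 0.5400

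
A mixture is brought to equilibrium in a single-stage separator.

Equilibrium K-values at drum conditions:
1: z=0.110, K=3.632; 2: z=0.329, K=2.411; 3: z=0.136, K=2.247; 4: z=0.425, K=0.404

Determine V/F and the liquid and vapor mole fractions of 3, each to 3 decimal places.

Newton–Raphson from V/F = 0.31:
  V/F = 0.310: g = 0.2940, g' = -0.885 → V/F = 0.642
  V/F = 0.642: g = 0.0350, g' = -0.747 → V/F = 0.689
Converged at V/F = 0.689.
Compositions from xᵢ = zᵢ/(1+V/F(Kᵢ−1)), yᵢ = Kᵢxᵢ:
  1: x = 0.039, y = 0.142
  2: x = 0.167, y = 0.402
  3: x = 0.073, y = 0.164
  4: x = 0.721, y = 0.291

V/F = 0.689, x_3 = 0.073, y_3 = 0.164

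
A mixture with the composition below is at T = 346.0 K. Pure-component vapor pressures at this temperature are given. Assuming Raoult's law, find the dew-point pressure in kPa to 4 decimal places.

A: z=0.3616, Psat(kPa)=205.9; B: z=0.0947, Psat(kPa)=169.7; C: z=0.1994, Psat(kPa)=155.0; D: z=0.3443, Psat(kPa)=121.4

Pdew = 155.3575 kPa

At the dew point ψ → 1, so Σzᵢ/Kᵢ = 1 with Kᵢ = Pᵢˢᵃᵗ/P ⇒ 1/P = Σzᵢ/Pᵢˢᵃᵗ.
1/P = 0.3616/205.9 + 0.0947/169.7 + 0.1994/155.0 + 0.3443/121.4 = 0.0064368 ⇒ P = 155.3575 kPa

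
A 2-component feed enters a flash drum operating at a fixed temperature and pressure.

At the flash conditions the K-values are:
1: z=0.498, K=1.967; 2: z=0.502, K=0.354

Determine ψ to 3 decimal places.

Rachford–Rice: g(ψ) = Σ zᵢ(Kᵢ−1)/(1+ψ(Kᵢ−1)) = 0.
g(0) = ΣzᵢKᵢ − 1 = 0.157 and g(1) = 1 − Σzᵢ/Kᵢ = -0.671, so a root lies in (0, 1).
Binary case is linear: z₁(K₁−1)(1+ψ(K₂−1)) + z₂(K₂−1)(1+ψ(K₁−1)) = 0
⇒ ψ = [z₁(K₁−1)+z₂(K₂−1)] / [−(K₁−1)(K₂−1)] = 0.1573/0.6247 = 0.252

ψ = 0.252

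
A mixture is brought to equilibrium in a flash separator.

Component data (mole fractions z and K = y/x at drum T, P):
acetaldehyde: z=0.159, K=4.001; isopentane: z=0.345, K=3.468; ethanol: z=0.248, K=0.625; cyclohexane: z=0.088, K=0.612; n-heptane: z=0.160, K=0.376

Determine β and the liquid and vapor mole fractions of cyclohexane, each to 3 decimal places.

Let β = V/F and solve Σ zᵢ(Kᵢ−1)/(1+β(Kᵢ−1)) = 0.
Feasibility: ΣzᵢKᵢ = 2.102, Σzᵢ/Kᵢ = 1.105 — both > 1, two phases present.
Newton iteration, β⁰ = 0.34:
  β = 0.340: g = 0.4265, g' = -1.136 → β = 0.715
  β = 0.715: g = 0.1047, g' = -0.713 → β = 0.862
  β = 0.862: g = 0.0003, g' = -0.724 → β = 0.863
Converged at β = 0.863.
Compositions from xᵢ = zᵢ/(1+β(Kᵢ−1)), yᵢ = Kᵢxᵢ:
  acetaldehyde: x = 0.044, y = 0.177
  isopentane: x = 0.110, y = 0.382
  ethanol: x = 0.367, y = 0.229
  cyclohexane: x = 0.132, y = 0.081
  n-heptane: x = 0.347, y = 0.130

β = 0.863, x_cyclohexane = 0.132, y_cyclohexane = 0.081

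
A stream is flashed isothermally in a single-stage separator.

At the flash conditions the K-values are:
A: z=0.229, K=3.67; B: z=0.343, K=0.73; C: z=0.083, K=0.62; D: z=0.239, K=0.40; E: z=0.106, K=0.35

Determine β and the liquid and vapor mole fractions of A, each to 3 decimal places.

Let β = V/F and solve Σ zᵢ(Kᵢ−1)/(1+β(Kᵢ−1)) = 0.
Check two-phase: ΣzᵢKᵢ = 1.275 > 1 and Σzᵢ/Kᵢ = 1.566 > 1, so g(0) = 0.275 > 0 and g(1) = -0.566 < 0.
Newton–Raphson from β = 0.5:
  β = 0.500: g = -0.1911, g' = -0.625 → β = 0.194
  β = 0.194: g = 0.0296, g' = -0.919 → β = 0.227
  β = 0.227: g = 0.0011, g' = -0.853 → β = 0.228
Converged at β = 0.228.
Compositions from xᵢ = zᵢ/(1+β(Kᵢ−1)), yᵢ = Kᵢxᵢ:
  A: x = 0.142, y = 0.523
  B: x = 0.365, y = 0.267
  C: x = 0.091, y = 0.056
  D: x = 0.277, y = 0.111
  E: x = 0.124, y = 0.044

β = 0.228, x_A = 0.142, y_A = 0.523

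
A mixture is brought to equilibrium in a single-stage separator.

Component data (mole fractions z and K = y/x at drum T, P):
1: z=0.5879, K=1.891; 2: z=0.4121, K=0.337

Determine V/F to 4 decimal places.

V/F = 0.4242

Material balance + equilibrium reduce to Σ zᵢ(Kᵢ−1)/(1+V/F(Kᵢ−1)) = 0.
Check two-phase: ΣzᵢKᵢ = 1.2506 > 1 and Σzᵢ/Kᵢ = 1.5337 > 1, so g(0) = 0.2506 > 0 and g(1) = -0.5337 < 0.
Binary case is linear: z₁(K₁−1)(1+V/F(K₂−1)) + z₂(K₂−1)(1+V/F(K₁−1)) = 0
⇒ V/F = [z₁(K₁−1)+z₂(K₂−1)] / [−(K₁−1)(K₂−1)] = 0.25060/0.59073 = 0.4242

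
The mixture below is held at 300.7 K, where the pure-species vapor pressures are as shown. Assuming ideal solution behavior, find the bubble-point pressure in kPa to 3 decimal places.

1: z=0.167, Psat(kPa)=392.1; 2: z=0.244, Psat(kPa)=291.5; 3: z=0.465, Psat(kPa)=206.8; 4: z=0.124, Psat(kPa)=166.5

Pbub = 253.415 kPa

At the bubble point ψ → 0, so ΣzᵢKᵢ = 1 with Kᵢ = Pᵢˢᵃᵗ/P ⇒ P = ΣzᵢPᵢˢᵃᵗ.
P = 0.167·392.1 + 0.244·291.5 + 0.465·206.8 + 0.124·166.5 = 253.415 kPa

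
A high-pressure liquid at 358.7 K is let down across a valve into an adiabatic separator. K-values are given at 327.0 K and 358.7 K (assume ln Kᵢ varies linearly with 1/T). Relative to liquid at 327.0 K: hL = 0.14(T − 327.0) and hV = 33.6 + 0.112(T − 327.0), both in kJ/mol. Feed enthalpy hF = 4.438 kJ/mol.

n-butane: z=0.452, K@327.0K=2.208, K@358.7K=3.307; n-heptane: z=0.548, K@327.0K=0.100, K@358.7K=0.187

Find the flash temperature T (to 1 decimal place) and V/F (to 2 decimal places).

T = 332.3 K, V/F = 0.11

Adiabatic flash: solve Rachford–Rice at each trial T, then check hF = ψ·hV(T) + (1−ψ)·hL(T).
  T = 327.0 K: K = (2.208, 0.100), RR gives ψ = 0.049, H_out = 1.632 kJ/mol
  T = 358.7 K: K = (3.307, 0.187), RR gives ψ = 0.318, H_out = 14.855 kJ/mol
  T = 342.9 K: K = (2.729, 0.139), RR gives ψ = 0.208, H_out = 9.122 kJ/mol
  T = 334.9 K: K = (2.459, 0.118), RR gives ψ = 0.137, H_out = 5.682 kJ/mol
  T = 330.9 K: K = (2.330, 0.109), RR gives ψ = 0.095, H_out = 3.733 kJ/mol
  T = 332.9 K: K = (2.394, 0.113), RR gives ψ = 0.117, H_out = 4.730 kJ/mol
Linear interpolation between T = 330.9 (H_out = 3.733) and T = 332.9 (H_out = 4.730) on hF = 4.438 gives T ≈ 332.3 K, at which ψ = 0.11.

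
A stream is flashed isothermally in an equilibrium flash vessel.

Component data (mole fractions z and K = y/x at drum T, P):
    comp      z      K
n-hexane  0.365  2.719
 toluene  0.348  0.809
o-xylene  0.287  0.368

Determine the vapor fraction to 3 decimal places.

Iterate (Newton) starting at ψ = 0.36:
  ψ = 0.360: g = 0.0814, g' = -0.618 → ψ = 0.492
  ψ = 0.492: g = 0.0035, g' = -0.574 → ψ = 0.498
Converged at ψ = 0.498.

ψ = 0.498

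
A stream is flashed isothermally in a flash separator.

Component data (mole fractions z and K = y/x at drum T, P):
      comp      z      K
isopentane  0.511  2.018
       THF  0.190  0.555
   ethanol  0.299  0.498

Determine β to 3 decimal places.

β = 0.583

Material balance + equilibrium reduce to Σ zᵢ(Kᵢ−1)/(1+β(Kᵢ−1)) = 0.
Feasibility: ΣzᵢKᵢ = 1.286, Σzᵢ/Kᵢ = 1.196 — both > 1, two phases present.
Iterate (Newton) starting at β = 0.5:
  β = 0.500: g = 0.0356, g' = -0.429 → β = 0.583
Converged at β = 0.583.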